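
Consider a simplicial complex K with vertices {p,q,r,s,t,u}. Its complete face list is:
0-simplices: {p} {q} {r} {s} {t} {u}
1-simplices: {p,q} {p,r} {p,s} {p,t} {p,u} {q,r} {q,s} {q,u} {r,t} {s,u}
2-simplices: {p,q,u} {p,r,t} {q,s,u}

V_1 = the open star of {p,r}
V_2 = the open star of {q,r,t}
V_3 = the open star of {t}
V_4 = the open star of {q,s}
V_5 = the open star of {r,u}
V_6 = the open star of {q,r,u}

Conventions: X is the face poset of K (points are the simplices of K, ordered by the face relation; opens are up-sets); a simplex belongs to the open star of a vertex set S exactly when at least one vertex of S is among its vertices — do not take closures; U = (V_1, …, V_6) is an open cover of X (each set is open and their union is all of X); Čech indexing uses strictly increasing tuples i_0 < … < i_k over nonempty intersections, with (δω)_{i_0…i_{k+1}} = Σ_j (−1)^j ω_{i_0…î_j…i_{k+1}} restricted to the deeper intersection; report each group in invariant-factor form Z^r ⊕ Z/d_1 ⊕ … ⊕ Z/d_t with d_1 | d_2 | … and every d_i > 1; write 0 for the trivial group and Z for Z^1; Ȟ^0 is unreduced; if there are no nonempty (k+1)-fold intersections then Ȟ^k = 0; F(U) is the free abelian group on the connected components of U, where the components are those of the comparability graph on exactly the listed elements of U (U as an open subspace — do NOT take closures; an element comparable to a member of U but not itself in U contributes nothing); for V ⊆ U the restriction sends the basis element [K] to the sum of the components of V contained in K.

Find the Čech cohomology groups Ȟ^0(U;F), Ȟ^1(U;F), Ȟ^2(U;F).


Ȟ^0 = Z; Ȟ^1 = Z^2; Ȟ^2 = 0

nerve simplices:
  V1={{p},{r},{p,q},{p,r},{p,s},{p,t},{p,u},{q,r},{r,t},{p,q,u},{p,r,t}} V2={{q},{r},{t},{p,q},{p,r},{p,t},{q,r},{q,s},{q,u},{r,t},{p,q,u},{p,r,t},{q,s,u}} V3={{t},{p,t},{r,t},{p,r,t}} V4={{q},{s},{p,q},{p,s},{q,r},{q,s},{q,u},{s,u},{p,q,u},{q,s,u}} V5={{r},{u},{p,r},{p,u},{q,r},{q,u},{r,t},{s,u},{p,q,u},{p,r,t},{q,s,u}} V6={{q},{r},{u},{p,q},{p,r},{p,u},{q,r},{q,s},{q,u},{r,t},{s,u},{p,q,u},{p,r,t},{q,s,u}}
  V12={{r},{p,q},{p,r},{p,t},{q,r},{r,t},{p,q,u},{p,r,t}} V13={{p,t},{r,t},{p,r,t}} V14={{p,q},{p,s},{q,r},{p,q,u}} V15={{r},{p,r},{p,u},{q,r},{r,t},{p,q,u},{p,r,t}} V16={{r},{p,q},{p,r},{p,u},{q,r},{r,t},{p,q,u},{p,r,t}} V23={{t},{p,t},{r,t},{p,r,t}} V24={{q},{p,q},{q,r},{q,s},{q,u},{p,q,u},{q,s,u}} V25={{r},{p,r},{q,r},{q,u},{r,t},{p,q,u},{p,r,t},{q,s,u}} V26={{q},{r},{p,q},{p,r},{q,r},{q,s},{q,u},{r,t},{p,q,u},{p,r,t},{q,s,u}} V35={{r,t},{p,r,t}} V36={{r,t},{p,r,t}} V45={{q,r},{q,u},{s,u},{p,q,u},{q,s,u}} V46={{q},{p,q},{q,r},{q,s},{q,u},{s,u},{p,q,u},{q,s,u}} V56={{r},{u},{p,r},{p,u},{q,r},{q,u},{r,t},{s,u},{p,q,u},{p,r,t},{q,s,u}}
  V123={{p,t},{r,t},{p,r,t}} V124={{p,q},{q,r},{p,q,u}} V125={{r},{p,r},{q,r},{r,t},{p,q,u},{p,r,t}} V126={{r},{p,q},{p,r},{q,r},{r,t},{p,q,u},{p,r,t}} V135={{r,t},{p,r,t}} V136={{r,t},{p,r,t}} V145={{q,r},{p,q,u}} V146={{p,q},{q,r},{p,q,u}} V156={{r},{p,r},{p,u},{q,r},{r,t},{p,q,u},{p,r,t}} V235={{r,t},{p,r,t}} V236={{r,t},{p,r,t}} V245={{q,r},{q,u},{p,q,u},{q,s,u}} V246={{q},{p,q},{q,r},{q,s},{q,u},{p,q,u},{q,s,u}} V256={{r},{p,r},{q,r},{q,u},{r,t},{p,q,u},{p,r,t},{q,s,u}} V356={{r,t},{p,r,t}} V456={{q,r},{q,u},{s,u},{p,q,u},{q,s,u}}
  V1235={{r,t},{p,r,t}} V1236={{r,t},{p,r,t}} V1245={{q,r},{p,q,u}} V1246={{p,q},{q,r},{p,q,u}} V1256={{r},{p,r},{q,r},{r,t},{p,q,u},{p,r,t}} V1356={{r,t},{p,r,t}} V1456={{q,r},{p,q,u}} V2356={{r,t},{p,r,t}} V2456={{q,r},{q,u},{p,q,u},{q,s,u}}
  V12356={{r,t},{p,r,t}} V12456={{q,r},{p,q,u}}
components per intersection:
  V1: {{p},{r},{p,q},{p,r},{p,s},{p,t},{p,u},{q,r},{r,t},{p,q,u},{p,r,t}}
  V2: {{q},{r},{t},{p,q},{p,r},{p,t},{q,r},{q,s},{q,u},{r,t},{p,q,u},{p,r,t},{q,s,u}}
  V3: {{t},{p,t},{r,t},{p,r,t}}
  V4: {{q},{s},{p,q},{p,s},{q,r},{q,s},{q,u},{s,u},{p,q,u},{q,s,u}}
  V5: {{r},{p,r},{q,r},{r,t},{p,r,t}} {{u},{p,u},{q,u},{s,u},{p,q,u},{q,s,u}}
  V6: {{q},{r},{u},{p,q},{p,r},{p,u},{q,r},{q,s},{q,u},{r,t},{s,u},{p,q,u},{p,r,t},{q,s,u}}
  V12: {{r},{p,r},{p,t},{q,r},{r,t},{p,r,t}} {{p,q},{p,q,u}}
  V13: {{p,t},{r,t},{p,r,t}}
  V14: {{p,q},{p,q,u}} {{p,s}} {{q,r}}
  V15: {{r},{p,r},{q,r},{r,t},{p,r,t}} {{p,u},{p,q,u}}
  V16: {{r},{p,r},{q,r},{r,t},{p,r,t}} {{p,q},{p,u},{p,q,u}}
  V23: {{t},{p,t},{r,t},{p,r,t}}
  V24: {{q},{p,q},{q,r},{q,s},{q,u},{p,q,u},{q,s,u}}
  V25: {{r},{p,r},{q,r},{r,t},{p,r,t}} {{q,u},{p,q,u},{q,s,u}}
  V26: {{q},{r},{p,q},{p,r},{q,r},{q,s},{q,u},{r,t},{p,q,u},{p,r,t},{q,s,u}}
  V35: {{r,t},{p,r,t}}
  V36: {{r,t},{p,r,t}}
  V45: {{q,r}} {{q,u},{s,u},{p,q,u},{q,s,u}}
  V46: {{q},{p,q},{q,r},{q,s},{q,u},{s,u},{p,q,u},{q,s,u}}
  V56: {{r},{p,r},{q,r},{r,t},{p,r,t}} {{u},{p,u},{q,u},{s,u},{p,q,u},{q,s,u}}
  V123: {{p,t},{r,t},{p,r,t}}
  V124: {{p,q},{p,q,u}} {{q,r}}
  V125: {{r},{p,r},{q,r},{r,t},{p,r,t}} {{p,q,u}}
  V126: {{r},{p,r},{q,r},{r,t},{p,r,t}} {{p,q},{p,q,u}}
  V135: {{r,t},{p,r,t}}
  V136: {{r,t},{p,r,t}}
  V145: {{q,r}} {{p,q,u}}
  V146: {{p,q},{p,q,u}} {{q,r}}
  V156: {{r},{p,r},{q,r},{r,t},{p,r,t}} {{p,u},{p,q,u}}
  V235: {{r,t},{p,r,t}}
  V236: {{r,t},{p,r,t}}
  V245: {{q,r}} {{q,u},{p,q,u},{q,s,u}}
  V246: {{q},{p,q},{q,r},{q,s},{q,u},{p,q,u},{q,s,u}}
  V256: {{r},{p,r},{q,r},{r,t},{p,r,t}} {{q,u},{p,q,u},{q,s,u}}
  V356: {{r,t},{p,r,t}}
  V456: {{q,r}} {{q,u},{s,u},{p,q,u},{q,s,u}}
  V1235: {{r,t},{p,r,t}}
  V1236: {{r,t},{p,r,t}}
  V1245: {{q,r}} {{p,q,u}}
  V1246: {{p,q},{p,q,u}} {{q,r}}
  V1256: {{r},{p,r},{q,r},{r,t},{p,r,t}} {{p,q,u}}
  V1356: {{r,t},{p,r,t}}
  V1456: {{q,r}} {{p,q,u}}
  V2356: {{r,t},{p,r,t}}
  V2456: {{q,r}} {{q,u},{p,q,u},{q,s,u}}
  V12356: {{r,t},{p,r,t}}
  V12456: {{q,r}} {{p,q,u}}
C dims 7,22,25,14; δ0: rk 6, SNF 1^6; δ1: rk 14, SNF 1^14; δ2: rk 11, SNF 1^11
degree 0: 7−6−0 = 1 → Ȟ^0 ≅ Z
degree 1: 22−14−6 = 2 → Ȟ^1 ≅ Z^2
degree 2: 25−11−14 = 0 → Ȟ^2 ≅ 0


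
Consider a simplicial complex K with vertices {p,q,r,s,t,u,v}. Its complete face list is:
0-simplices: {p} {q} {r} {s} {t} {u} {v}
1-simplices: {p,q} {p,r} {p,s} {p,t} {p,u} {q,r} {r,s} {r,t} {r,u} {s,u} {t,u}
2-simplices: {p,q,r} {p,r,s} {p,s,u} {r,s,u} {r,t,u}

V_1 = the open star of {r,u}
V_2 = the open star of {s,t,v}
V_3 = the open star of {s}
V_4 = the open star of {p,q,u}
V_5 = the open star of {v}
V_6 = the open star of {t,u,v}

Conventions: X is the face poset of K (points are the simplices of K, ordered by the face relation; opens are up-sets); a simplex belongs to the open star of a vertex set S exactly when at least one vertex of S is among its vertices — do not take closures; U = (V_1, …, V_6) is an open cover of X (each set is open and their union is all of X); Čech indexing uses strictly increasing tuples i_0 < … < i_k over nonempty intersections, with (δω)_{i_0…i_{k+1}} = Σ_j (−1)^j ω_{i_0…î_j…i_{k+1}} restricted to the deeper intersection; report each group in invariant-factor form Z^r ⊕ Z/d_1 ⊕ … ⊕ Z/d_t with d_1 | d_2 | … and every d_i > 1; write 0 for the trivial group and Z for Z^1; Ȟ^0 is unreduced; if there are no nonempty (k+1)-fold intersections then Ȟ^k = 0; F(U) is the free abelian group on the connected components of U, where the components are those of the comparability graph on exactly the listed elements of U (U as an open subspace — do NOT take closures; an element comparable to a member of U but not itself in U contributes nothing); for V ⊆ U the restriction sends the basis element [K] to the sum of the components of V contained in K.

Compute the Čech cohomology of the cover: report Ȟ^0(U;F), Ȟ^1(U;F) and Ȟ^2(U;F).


Ȟ^0(U;F) ≅ Z^2; Ȟ^1(U;F) ≅ Z; Ȟ^2(U;F) ≅ 0

nonempty intersections:
  V1={{r},{u},{p,r},{p,u},{q,r},{r,s},{r,t},{r,u},{s,u},{t,u},{p,q,r},{p,r,s},{p,s,u},{r,s,u},{r,t,u}} V2={{s},{t},{v},{p,s},{p,t},{r,s},{r,t},{s,u},{t,u},{p,r,s},{p,s,u},{r,s,u},{r,t,u}} V3={{s},{p,s},{r,s},{s,u},{p,r,s},{p,s,u},{r,s,u}} V4={{p},{q},{u},{p,q},{p,r},{p,s},{p,t},{p,u},{q,r},{r,u},{s,u},{t,u},{p,q,r},{p,r,s},{p,s,u},{r,s,u},{r,t,u}} V5={{v}} V6={{t},{u},{v},{p,t},{p,u},{r,t},{r,u},{s,u},{t,u},{p,s,u},{r,s,u},{r,t,u}}
  V12={{r,s},{r,t},{s,u},{t,u},{p,r,s},{p,s,u},{r,s,u},{r,t,u}} V13={{r,s},{s,u},{p,r,s},{p,s,u},{r,s,u}} V14={{u},{p,r},{p,u},{q,r},{r,u},{s,u},{t,u},{p,q,r},{p,r,s},{p,s,u},{r,s,u},{r,t,u}} V16={{u},{p,u},{r,t},{r,u},{s,u},{t,u},{p,s,u},{r,s,u},{r,t,u}} V23={{s},{p,s},{r,s},{s,u},{p,r,s},{p,s,u},{r,s,u}} V24={{p,s},{p,t},{s,u},{t,u},{p,r,s},{p,s,u},{r,s,u},{r,t,u}} V25={{v}} V26={{t},{v},{p,t},{r,t},{s,u},{t,u},{p,s,u},{r,s,u},{r,t,u}} V34={{p,s},{s,u},{p,r,s},{p,s,u},{r,s,u}} V36={{s,u},{p,s,u},{r,s,u}} V46={{u},{p,t},{p,u},{r,u},{s,u},{t,u},{p,s,u},{r,s,u},{r,t,u}} V56={{v}}
  V123={{r,s},{s,u},{p,r,s},{p,s,u},{r,s,u}} V124={{s,u},{t,u},{p,r,s},{p,s,u},{r,s,u},{r,t,u}} V126={{r,t},{s,u},{t,u},{p,s,u},{r,s,u},{r,t,u}} V134={{s,u},{p,r,s},{p,s,u},{r,s,u}} V136={{s,u},{p,s,u},{r,s,u}} V146={{u},{p,u},{r,u},{s,u},{t,u},{p,s,u},{r,s,u},{r,t,u}} V234={{p,s},{s,u},{p,r,s},{p,s,u},{r,s,u}} V236={{s,u},{p,s,u},{r,s,u}} V246={{p,t},{s,u},{t,u},{p,s,u},{r,s,u},{r,t,u}} V256={{v}} V346={{s,u},{p,s,u},{r,s,u}}
  V1234={{s,u},{p,r,s},{p,s,u},{r,s,u}} V1236={{s,u},{p,s,u},{r,s,u}} V1246={{s,u},{t,u},{p,s,u},{r,s,u},{r,t,u}} V1346={{s,u},{p,s,u},{r,s,u}} V2346={{s,u},{p,s,u},{r,s,u}}
  V12346={{s,u},{p,s,u},{r,s,u}}
components per intersection:
  V1: {{r},{u},{p,r},{p,u},{q,r},{r,s},{r,t},{r,u},{s,u},{t,u},{p,q,r},{p,r,s},{p,s,u},{r,s,u},{r,t,u}}
  V2: {{s},{p,s},{r,s},{s,u},{p,r,s},{p,s,u},{r,s,u}} {{t},{p,t},{r,t},{t,u},{r,t,u}} {{v}}
  V3: {{s},{p,s},{r,s},{s,u},{p,r,s},{p,s,u},{r,s,u}}
  V4: {{p},{q},{u},{p,q},{p,r},{p,s},{p,t},{p,u},{q,r},{r,u},{s,u},{t,u},{p,q,r},{p,r,s},{p,s,u},{r,s,u},{r,t,u}}
  V5: {{v}}
  V6: {{t},{u},{p,t},{p,u},{r,t},{r,u},{s,u},{t,u},{p,s,u},{r,s,u},{r,t,u}} {{v}}
  V12: {{r,s},{s,u},{p,r,s},{p,s,u},{r,s,u}} {{r,t},{t,u},{r,t,u}}
  V13: {{r,s},{s,u},{p,r,s},{p,s,u},{r,s,u}}
  V14: {{u},{p,u},{r,u},{s,u},{t,u},{p,s,u},{r,s,u},{r,t,u}} {{p,r},{q,r},{p,q,r},{p,r,s}}
  V16: {{u},{p,u},{r,t},{r,u},{s,u},{t,u},{p,s,u},{r,s,u},{r,t,u}}
  V23: {{s},{p,s},{r,s},{s,u},{p,r,s},{p,s,u},{r,s,u}}
  V24: {{p,s},{s,u},{p,r,s},{p,s,u},{r,s,u}} {{p,t}} {{t,u},{r,t,u}}
  V25: {{v}}
  V26: {{t},{p,t},{r,t},{t,u},{r,t,u}} {{v}} {{s,u},{p,s,u},{r,s,u}}
  V34: {{p,s},{s,u},{p,r,s},{p,s,u},{r,s,u}}
  V36: {{s,u},{p,s,u},{r,s,u}}
  V46: {{u},{p,u},{r,u},{s,u},{t,u},{p,s,u},{r,s,u},{r,t,u}} {{p,t}}
  V56: {{v}}
  V123: {{r,s},{s,u},{p,r,s},{p,s,u},{r,s,u}}
  V124: {{s,u},{p,s,u},{r,s,u}} {{t,u},{r,t,u}} {{p,r,s}}
  V126: {{r,t},{t,u},{r,t,u}} {{s,u},{p,s,u},{r,s,u}}
  V134: {{s,u},{p,s,u},{r,s,u}} {{p,r,s}}
  V136: {{s,u},{p,s,u},{r,s,u}}
  V146: {{u},{p,u},{r,u},{s,u},{t,u},{p,s,u},{r,s,u},{r,t,u}}
  V234: {{p,s},{s,u},{p,r,s},{p,s,u},{r,s,u}}
  V236: {{s,u},{p,s,u},{r,s,u}}
  V246: {{p,t}} {{s,u},{p,s,u},{r,s,u}} {{t,u},{r,t,u}}
  V256: {{v}}
  V346: {{s,u},{p,s,u},{r,s,u}}
  V1234: {{s,u},{p,s,u},{r,s,u}} {{p,r,s}}
  V1236: {{s,u},{p,s,u},{r,s,u}}
  V1246: {{s,u},{p,s,u},{r,s,u}} {{t,u},{r,t,u}}
  V1346: {{s,u},{p,s,u},{r,s,u}}
  V2346: {{s,u},{p,s,u},{r,s,u}}
  V12346: {{s,u},{p,s,u},{r,s,u}}
C dims 9,19,17,7; δ0: rk 7, SNF 1^7; δ1: rk 11, SNF 1^11; δ2: rk 6, SNF 1^6
Ȟ^0: (9−7)−0=2 ⇒ Z^2
Ȟ^1: (19−11)−7=1 ⇒ Z
Ȟ^2: (17−6)−11=0 ⇒ 0


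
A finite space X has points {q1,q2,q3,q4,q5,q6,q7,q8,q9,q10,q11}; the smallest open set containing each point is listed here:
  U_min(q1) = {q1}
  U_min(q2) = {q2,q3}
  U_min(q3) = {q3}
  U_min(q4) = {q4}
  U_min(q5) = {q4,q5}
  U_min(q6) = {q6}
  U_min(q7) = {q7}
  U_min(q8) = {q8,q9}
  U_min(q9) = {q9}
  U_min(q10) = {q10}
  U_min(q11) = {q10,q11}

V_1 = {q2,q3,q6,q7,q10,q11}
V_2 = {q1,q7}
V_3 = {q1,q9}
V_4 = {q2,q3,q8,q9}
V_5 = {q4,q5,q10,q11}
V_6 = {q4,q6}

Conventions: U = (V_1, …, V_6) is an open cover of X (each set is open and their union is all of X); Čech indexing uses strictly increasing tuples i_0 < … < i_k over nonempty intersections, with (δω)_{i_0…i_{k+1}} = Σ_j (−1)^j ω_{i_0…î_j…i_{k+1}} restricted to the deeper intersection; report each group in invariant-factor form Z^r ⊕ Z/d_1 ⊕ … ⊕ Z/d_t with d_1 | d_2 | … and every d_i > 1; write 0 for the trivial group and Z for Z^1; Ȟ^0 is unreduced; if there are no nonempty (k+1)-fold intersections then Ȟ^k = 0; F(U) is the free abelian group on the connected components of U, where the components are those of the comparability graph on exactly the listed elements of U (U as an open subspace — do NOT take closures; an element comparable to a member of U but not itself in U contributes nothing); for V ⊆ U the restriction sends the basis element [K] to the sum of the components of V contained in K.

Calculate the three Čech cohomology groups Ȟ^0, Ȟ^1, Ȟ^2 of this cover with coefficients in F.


Ȟ^0 = Z^7,  Ȟ^1 = 0,  Ȟ^2 = 0

nonempty overlaps:
  V12={q7} V14={q2,q3} V15={q10,q11} V16={q6} V23={q1} V34={q9} V56={q4}
components per intersection:
  V1: {q2,q3} {q6} {q7} {q10,q11}
  V2: {q1} {q7}
  V3: {q1} {q9}
  V4: {q2,q3} {q8,q9}
  V5: {q4,q5} {q10,q11}
  V6: {q4} {q6}
  V12: {q7}
  V14: {q2,q3}
  V15: {q10,q11}
  V16: {q6}
  V23: {q1}
  V34: {q9}
  V56: {q4}
C dims 14,7; δ0: rk 7, SNF 1^7
degree 0: 14−7−0 = 7 → Ȟ^0 ≅ Z^7
degree 1: 7−0−7 = 0 → Ȟ^1 ≅ 0
degree 2: 0−0−0 = 0 → Ȟ^2 ≅ 0


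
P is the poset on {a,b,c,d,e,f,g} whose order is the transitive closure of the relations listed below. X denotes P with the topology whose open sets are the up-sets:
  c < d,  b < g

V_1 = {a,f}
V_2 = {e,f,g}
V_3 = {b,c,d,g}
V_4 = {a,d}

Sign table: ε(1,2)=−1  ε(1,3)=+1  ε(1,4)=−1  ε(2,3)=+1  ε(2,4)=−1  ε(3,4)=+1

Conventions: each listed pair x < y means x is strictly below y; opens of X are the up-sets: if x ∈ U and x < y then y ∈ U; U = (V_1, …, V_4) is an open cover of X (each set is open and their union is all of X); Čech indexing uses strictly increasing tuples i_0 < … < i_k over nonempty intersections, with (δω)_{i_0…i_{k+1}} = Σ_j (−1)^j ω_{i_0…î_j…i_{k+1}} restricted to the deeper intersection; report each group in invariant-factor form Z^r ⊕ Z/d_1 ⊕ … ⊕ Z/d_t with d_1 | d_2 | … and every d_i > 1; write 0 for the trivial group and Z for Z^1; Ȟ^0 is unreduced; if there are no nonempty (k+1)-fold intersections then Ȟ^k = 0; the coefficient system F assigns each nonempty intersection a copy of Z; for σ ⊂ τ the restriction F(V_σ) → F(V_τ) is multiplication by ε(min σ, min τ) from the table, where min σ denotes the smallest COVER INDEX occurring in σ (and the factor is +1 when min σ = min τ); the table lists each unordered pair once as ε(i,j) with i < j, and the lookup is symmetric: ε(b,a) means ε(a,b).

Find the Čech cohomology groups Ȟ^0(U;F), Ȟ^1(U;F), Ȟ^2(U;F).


nonempty overlaps:
  V12={f} V14={a} V23={g} V34={d}
C dims 4,4; δ0: rk 3, SNF 1^3
degree 0: 4−3−0 = 1 → Ȟ^0 ≅ Z
degree 1: 4−0−3 = 1 → Ȟ^1 ≅ Z
degree 2: 0−0−0 = 0 → Ȟ^2 ≅ 0

Ȟ^0 ≅ Z,  Ȟ^1 ≅ Z,  Ȟ^2 ≅ 0


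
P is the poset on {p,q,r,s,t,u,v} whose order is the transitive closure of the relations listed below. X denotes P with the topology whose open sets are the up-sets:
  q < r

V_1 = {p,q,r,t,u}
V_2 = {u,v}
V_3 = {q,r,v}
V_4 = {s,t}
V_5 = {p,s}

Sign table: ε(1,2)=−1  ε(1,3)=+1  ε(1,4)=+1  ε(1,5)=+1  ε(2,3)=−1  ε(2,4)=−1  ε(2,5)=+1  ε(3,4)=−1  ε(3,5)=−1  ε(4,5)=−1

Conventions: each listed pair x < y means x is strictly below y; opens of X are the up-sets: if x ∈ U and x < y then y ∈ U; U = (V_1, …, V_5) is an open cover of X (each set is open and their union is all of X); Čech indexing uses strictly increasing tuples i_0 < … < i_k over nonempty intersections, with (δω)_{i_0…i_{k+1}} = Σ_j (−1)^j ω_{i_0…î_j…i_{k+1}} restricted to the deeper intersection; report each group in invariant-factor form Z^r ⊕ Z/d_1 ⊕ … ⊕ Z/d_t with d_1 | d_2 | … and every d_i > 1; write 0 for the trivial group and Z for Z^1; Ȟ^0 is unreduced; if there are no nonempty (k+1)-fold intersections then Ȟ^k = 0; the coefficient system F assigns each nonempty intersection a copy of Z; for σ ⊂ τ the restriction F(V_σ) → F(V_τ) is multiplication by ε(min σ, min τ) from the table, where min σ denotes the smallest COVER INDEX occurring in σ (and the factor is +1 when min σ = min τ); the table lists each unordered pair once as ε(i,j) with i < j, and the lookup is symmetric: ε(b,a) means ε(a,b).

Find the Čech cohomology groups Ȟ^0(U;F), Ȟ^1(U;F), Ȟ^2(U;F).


nonempty overlaps:
  V12={u} V13={q,r} V14={t} V15={p} V23={v} V45={s}
C dims 5,6; δ0: rk 5, SNF 1^4·2
degree 0: 5−5−0 = 0 → Ȟ^0 ≅ 0
degree 1: 6−0−5 = 1 plus torsion [2] → Ȟ^1 ≅ Z ⊕ Z/2
degree 2: 0−0−0 = 0 → Ȟ^2 ≅ 0

Ȟ^0 = 0; Ȟ^1 = Z ⊕ Z/2; Ȟ^2 = 0


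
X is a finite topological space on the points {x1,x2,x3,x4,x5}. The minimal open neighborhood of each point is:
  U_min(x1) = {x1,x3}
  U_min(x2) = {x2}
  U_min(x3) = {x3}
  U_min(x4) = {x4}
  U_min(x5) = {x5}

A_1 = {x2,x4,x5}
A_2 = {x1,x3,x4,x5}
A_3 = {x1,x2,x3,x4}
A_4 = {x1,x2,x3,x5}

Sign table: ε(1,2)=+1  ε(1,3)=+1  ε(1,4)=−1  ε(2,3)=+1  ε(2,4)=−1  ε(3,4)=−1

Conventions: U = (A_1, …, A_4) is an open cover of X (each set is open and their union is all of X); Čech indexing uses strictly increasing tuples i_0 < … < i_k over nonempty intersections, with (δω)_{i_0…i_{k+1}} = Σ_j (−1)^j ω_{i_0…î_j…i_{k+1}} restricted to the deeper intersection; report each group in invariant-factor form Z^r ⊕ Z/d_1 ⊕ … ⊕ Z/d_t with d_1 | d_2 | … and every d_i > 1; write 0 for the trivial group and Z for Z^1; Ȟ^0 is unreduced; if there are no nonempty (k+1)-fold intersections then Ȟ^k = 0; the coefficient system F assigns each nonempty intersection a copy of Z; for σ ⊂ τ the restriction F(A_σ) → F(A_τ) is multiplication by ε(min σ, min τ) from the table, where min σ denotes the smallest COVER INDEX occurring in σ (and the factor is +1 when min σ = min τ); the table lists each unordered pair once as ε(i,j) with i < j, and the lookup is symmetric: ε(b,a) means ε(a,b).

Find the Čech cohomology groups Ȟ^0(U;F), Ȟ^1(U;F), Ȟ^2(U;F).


nerve of the cover:
  A12={x4,x5} A13={x2,x4} A14={x2,x5} A23={x1,x3,x4} A24={x1,x3,x5} A34={x1,x2,x3}
  A123={x4} A124={x5} A134={x2} A234={x1,x3}
C dims 4,6,4; δ0: rk 3, SNF 1^3; δ1: rk 3, SNF 1^3
Ȟ^0 = (4 − 3) − 0 = 1, so Ȟ^0 ≅ Z
Ȟ^1 = (6 − 3) − 3 = 0, so Ȟ^1 ≅ 0
Ȟ^2 = (4 − 0) − 3 = 1, so Ȟ^2 ≅ Z

Ȟ^0 = Z; Ȟ^1 = 0; Ȟ^2 = Z


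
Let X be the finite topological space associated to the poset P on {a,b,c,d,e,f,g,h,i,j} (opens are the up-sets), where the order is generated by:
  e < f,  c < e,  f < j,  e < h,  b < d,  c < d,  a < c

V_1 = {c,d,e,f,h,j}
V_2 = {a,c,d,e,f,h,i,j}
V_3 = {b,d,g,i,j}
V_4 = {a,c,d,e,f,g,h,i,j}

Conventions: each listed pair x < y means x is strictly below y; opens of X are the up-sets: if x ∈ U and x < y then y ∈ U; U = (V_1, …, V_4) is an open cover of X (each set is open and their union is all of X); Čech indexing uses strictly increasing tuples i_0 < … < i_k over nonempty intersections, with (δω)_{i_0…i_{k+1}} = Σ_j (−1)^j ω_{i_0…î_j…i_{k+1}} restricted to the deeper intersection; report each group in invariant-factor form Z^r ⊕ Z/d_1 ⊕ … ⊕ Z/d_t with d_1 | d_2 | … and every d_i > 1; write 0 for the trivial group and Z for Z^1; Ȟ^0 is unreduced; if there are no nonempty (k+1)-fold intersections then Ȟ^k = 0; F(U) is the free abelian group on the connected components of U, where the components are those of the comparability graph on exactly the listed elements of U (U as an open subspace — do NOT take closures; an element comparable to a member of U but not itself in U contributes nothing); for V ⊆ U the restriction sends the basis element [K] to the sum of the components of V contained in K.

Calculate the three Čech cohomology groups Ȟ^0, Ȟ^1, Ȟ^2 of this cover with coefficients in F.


cover nerve:
  V12={c,d,e,f,h,j} V13={d,j} V14={c,d,e,f,h,j} V23={d,i,j} V24={a,c,d,e,f,h,i,j} V34={d,g,i,j}
  V123={d,j} V124={c,d,e,f,h,j} V134={d,j} V234={d,i,j}
  V1234={d,j}
components per intersection:
  V1: {c,d,e,f,h,j}
  V2: {a,c,d,e,f,h,j} {i}
  V3: {b,d} {g} {i} {j}
  V4: {a,c,d,e,f,h,j} {g} {i}
  V12: {c,d,e,f,h,j}
  V13: {d} {j}
  V14: {c,d,e,f,h,j}
  V23: {d} {i} {j}
  V24: {a,c,d,e,f,h,j} {i}
  V34: {d} {g} {i} {j}
  V123: {d} {j}
  V124: {c,d,e,f,h,j}
  V134: {d} {j}
  V234: {d} {i} {j}
  V1234: {d} {j}
C dims 10,13,8,2; δ0: rk 7, SNF 1^7; δ1: rk 6, SNF 1^6; δ2: rk 2, SNF 1^2
Ȟ^0: (10−7)−0=3 ⇒ Z^3
Ȟ^1: (13−6)−7=0 ⇒ 0
Ȟ^2: (8−2)−6=0 ⇒ 0

Ȟ^0 ≅ Z^3,  Ȟ^1 ≅ 0,  Ȟ^2 ≅ 0


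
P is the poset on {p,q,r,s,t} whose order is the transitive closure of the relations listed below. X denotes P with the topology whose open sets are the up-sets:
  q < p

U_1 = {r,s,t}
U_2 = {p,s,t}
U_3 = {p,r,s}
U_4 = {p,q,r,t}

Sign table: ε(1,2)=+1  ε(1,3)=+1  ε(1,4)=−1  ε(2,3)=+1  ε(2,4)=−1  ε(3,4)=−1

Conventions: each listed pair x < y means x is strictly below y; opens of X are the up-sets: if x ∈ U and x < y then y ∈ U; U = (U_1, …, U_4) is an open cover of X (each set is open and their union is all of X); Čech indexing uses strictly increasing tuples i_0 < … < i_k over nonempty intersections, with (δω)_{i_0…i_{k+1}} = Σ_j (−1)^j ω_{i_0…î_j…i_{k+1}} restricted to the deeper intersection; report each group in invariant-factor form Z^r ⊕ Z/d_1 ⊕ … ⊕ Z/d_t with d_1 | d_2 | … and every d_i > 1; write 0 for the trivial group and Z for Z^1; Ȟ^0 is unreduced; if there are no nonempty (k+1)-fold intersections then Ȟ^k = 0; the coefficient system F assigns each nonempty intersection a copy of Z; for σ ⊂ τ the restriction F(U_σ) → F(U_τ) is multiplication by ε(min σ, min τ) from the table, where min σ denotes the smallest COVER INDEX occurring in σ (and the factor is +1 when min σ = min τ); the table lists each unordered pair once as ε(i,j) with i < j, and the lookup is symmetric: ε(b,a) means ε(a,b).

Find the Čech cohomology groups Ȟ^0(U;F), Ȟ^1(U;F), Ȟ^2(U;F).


cover nerve:
  U12={s,t} U13={r,s} U14={r,t} U23={p,s} U24={p,t} U34={p,r}
  U123={s} U124={t} U134={r} U234={p}
C dims 4,6,4; δ0: rk 3, SNF 1^3; δ1: rk 3, SNF 1^3
Ȟ^0: (4−3)−0=1 ⇒ Z
Ȟ^1: (6−3)−3=0 ⇒ 0
Ȟ^2: (4−0)−3=1 ⇒ Z

Ȟ^0 = Z, Ȟ^1 = 0, Ȟ^2 = Z


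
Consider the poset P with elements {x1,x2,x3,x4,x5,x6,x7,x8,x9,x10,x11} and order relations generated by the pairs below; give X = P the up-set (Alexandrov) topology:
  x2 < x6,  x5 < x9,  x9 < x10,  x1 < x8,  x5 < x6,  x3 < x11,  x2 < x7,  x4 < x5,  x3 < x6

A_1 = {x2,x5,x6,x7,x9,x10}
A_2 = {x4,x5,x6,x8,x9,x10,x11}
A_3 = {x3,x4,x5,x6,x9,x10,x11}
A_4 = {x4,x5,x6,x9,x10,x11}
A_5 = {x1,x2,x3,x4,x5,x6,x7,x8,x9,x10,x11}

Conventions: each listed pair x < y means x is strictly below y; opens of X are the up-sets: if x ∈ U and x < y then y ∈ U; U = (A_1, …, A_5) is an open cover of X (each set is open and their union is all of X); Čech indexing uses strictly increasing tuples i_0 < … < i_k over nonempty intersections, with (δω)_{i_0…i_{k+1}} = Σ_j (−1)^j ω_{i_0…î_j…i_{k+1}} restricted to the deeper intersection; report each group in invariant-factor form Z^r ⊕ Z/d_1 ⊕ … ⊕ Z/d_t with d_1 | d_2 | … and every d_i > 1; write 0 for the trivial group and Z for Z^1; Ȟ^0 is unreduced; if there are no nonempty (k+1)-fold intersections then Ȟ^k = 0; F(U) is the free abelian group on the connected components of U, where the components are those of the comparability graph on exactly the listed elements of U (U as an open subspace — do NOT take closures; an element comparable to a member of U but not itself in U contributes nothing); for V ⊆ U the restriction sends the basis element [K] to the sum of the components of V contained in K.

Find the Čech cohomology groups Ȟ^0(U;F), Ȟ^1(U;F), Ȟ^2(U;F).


Ȟ^0(U;F) ≅ Z^2, Ȟ^1(U;F) ≅ 0, Ȟ^2(U;F) ≅ 0

intersection data:
  A12={x5,x6,x9,x10} A13={x5,x6,x9,x10} A14={x5,x6,x9,x10} A15={x2,x5,x6,x7,x9,x10} A23={x4,x5,x6,x9,x10,x11} A24={x4,x5,x6,x9,x10,x11} A25={x4,x5,x6,x8,x9,x10,x11} A34={x4,x5,x6,x9,x10,x11} A35={x3,x4,x5,x6,x9,x10,x11} A45={x4,x5,x6,x9,x10,x11}
  A123={x5,x6,x9,x10} A124={x5,x6,x9,x10} A125={x5,x6,x9,x10} A134={x5,x6,x9,x10} A135={x5,x6,x9,x10} A145={x5,x6,x9,x10} A234={x4,x5,x6,x9,x10,x11} A235={x4,x5,x6,x9,x10,x11} A245={x4,x5,x6,x9,x10,x11} A345={x4,x5,x6,x9,x10,x11}
  A1234={x5,x6,x9,x10} A1235={x5,x6,x9,x10} A1245={x5,x6,x9,x10} A1345={x5,x6,x9,x10} A2345={x4,x5,x6,x9,x10,x11}
  A12345={x5,x6,x9,x10}
components per intersection:
  A1: {x2,x5,x6,x7,x9,x10}
  A2: {x4,x5,x6,x9,x10} {x8} {x11}
  A3: {x3,x4,x5,x6,x9,x10,x11}
  A4: {x4,x5,x6,x9,x10} {x11}
  A5: {x1,x8} {x2,x3,x4,x5,x6,x7,x9,x10,x11}
  A12: {x5,x6,x9,x10}
  A13: {x5,x6,x9,x10}
  A14: {x5,x6,x9,x10}
  A15: {x2,x5,x6,x7,x9,x10}
  A23: {x4,x5,x6,x9,x10} {x11}
  A24: {x4,x5,x6,x9,x10} {x11}
  A25: {x4,x5,x6,x9,x10} {x8} {x11}
  A34: {x4,x5,x6,x9,x10} {x11}
  A35: {x3,x4,x5,x6,x9,x10,x11}
  A45: {x4,x5,x6,x9,x10} {x11}
  A123: {x5,x6,x9,x10}
  A124: {x5,x6,x9,x10}
  A125: {x5,x6,x9,x10}
  A134: {x5,x6,x9,x10}
  A135: {x5,x6,x9,x10}
  A145: {x5,x6,x9,x10}
  A234: {x4,x5,x6,x9,x10} {x11}
  A235: {x4,x5,x6,x9,x10} {x11}
  A245: {x4,x5,x6,x9,x10} {x11}
  A345: {x4,x5,x6,x9,x10} {x11}
  A1234: {x5,x6,x9,x10}
  A1235: {x5,x6,x9,x10}
  A1245: {x5,x6,x9,x10}
  A1345: {x5,x6,x9,x10}
  A2345: {x4,x5,x6,x9,x10} {x11}
  A12345: {x5,x6,x9,x10}
C dims 9,16,14,6; δ0: rk 7, SNF 1^7; δ1: rk 9, SNF 1^9; δ2: rk 5, SNF 1^5
Ȟ^0 = (9 − 7) − 0 = 2, so Ȟ^0 ≅ Z^2
Ȟ^1 = (16 − 9) − 7 = 0, so Ȟ^1 ≅ 0
Ȟ^2 = (14 − 5) − 9 = 0, so Ȟ^2 ≅ 0


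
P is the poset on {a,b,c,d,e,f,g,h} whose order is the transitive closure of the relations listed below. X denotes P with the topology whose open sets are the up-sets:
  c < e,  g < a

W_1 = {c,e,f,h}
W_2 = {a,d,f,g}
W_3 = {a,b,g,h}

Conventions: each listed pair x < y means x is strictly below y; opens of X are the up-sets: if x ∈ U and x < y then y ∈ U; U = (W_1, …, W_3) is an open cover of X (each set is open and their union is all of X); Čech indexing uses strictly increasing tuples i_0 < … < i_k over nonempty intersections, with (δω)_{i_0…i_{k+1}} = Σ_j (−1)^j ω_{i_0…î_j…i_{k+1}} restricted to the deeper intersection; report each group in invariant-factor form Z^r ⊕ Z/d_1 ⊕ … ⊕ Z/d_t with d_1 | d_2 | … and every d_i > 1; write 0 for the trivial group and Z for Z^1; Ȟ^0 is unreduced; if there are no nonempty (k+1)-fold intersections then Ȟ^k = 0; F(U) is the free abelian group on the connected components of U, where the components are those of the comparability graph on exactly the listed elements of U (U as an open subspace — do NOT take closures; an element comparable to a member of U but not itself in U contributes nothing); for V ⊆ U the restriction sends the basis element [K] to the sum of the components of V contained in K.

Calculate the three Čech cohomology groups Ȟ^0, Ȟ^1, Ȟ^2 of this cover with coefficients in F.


Ȟ^0 ≅ Z^6,  Ȟ^1 ≅ 0,  Ȟ^2 ≅ 0

nerve simplices:
  W12={f} W13={h} W23={a,g}
components per intersection:
  W1: {c,e} {f} {h}
  W2: {a,g} {d} {f}
  W3: {a,g} {b} {h}
  W12: {f}
  W13: {h}
  W23: {a,g}
C dims 9,3; δ0: rk 3, SNF 1^3
degree 0: 9−3−0 = 6 → Ȟ^0 ≅ Z^6
degree 1: 3−0−3 = 0 → Ȟ^1 ≅ 0
degree 2: 0−0−0 = 0 → Ȟ^2 ≅ 0


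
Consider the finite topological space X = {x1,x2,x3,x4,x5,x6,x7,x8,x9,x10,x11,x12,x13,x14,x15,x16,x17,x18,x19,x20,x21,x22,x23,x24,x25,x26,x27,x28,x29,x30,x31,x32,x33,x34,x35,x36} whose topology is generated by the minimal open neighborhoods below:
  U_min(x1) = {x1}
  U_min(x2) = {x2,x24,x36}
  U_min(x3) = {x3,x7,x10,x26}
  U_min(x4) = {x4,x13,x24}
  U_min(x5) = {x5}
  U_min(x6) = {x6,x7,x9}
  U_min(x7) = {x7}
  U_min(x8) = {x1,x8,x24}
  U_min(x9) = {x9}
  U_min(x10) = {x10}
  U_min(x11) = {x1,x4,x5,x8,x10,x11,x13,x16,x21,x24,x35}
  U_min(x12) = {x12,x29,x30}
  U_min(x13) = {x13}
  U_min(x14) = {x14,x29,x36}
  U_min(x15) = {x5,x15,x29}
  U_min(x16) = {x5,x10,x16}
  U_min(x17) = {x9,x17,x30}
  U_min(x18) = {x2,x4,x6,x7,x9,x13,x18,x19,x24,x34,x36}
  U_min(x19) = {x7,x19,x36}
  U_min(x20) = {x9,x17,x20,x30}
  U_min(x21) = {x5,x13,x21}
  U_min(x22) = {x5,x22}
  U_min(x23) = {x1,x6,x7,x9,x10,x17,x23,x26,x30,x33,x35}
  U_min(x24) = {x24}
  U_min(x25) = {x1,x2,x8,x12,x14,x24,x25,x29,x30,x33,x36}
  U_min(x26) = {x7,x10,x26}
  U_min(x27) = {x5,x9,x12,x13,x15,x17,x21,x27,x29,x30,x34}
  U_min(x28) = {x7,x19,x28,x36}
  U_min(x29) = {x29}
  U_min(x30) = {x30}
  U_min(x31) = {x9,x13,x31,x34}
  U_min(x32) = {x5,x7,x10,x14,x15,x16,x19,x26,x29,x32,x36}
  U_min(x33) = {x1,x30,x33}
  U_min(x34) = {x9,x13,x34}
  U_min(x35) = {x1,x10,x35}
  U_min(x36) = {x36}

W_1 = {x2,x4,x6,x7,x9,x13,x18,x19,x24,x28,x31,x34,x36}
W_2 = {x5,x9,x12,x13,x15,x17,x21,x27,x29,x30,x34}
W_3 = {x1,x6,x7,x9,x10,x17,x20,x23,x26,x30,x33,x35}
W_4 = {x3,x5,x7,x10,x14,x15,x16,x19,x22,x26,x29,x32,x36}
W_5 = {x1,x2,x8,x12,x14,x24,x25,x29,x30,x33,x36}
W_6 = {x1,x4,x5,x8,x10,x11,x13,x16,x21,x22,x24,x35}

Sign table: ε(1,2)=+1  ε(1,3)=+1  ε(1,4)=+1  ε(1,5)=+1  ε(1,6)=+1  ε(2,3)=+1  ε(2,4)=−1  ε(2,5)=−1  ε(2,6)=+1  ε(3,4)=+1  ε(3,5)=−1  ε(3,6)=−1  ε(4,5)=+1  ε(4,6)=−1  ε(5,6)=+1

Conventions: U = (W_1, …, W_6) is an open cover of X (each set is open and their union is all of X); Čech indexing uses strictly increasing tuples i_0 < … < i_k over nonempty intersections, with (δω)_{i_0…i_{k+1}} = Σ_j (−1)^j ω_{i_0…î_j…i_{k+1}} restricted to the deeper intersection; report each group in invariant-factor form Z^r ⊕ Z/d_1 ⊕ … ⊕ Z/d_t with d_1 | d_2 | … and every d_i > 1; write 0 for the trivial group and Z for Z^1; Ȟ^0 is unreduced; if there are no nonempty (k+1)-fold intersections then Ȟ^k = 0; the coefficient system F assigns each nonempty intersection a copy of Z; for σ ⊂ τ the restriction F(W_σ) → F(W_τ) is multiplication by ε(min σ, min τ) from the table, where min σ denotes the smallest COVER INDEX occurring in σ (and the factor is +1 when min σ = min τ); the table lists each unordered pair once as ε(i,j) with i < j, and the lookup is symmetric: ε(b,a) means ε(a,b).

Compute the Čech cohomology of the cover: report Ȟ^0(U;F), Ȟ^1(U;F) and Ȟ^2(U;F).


Ȟ^0 = 0,  Ȟ^1 = Z/2,  Ȟ^2 = Z

nonempty overlaps:
  W12={x9,x13,x34} W13={x6,x7,x9} W14={x7,x19,x36} W15={x2,x24,x36} W16={x4,x13,x24} W23={x9,x17,x30} W24={x5,x15,x29} W25={x12,x29,x30} W26={x5,x13,x21} W34={x7,x10,x26} W35={x1,x30,x33} W36={x1,x10,x35} W45={x14,x29,x36} W46={x5,x10,x16,x22} W56={x1,x8,x24}
  W123={x9} W126={x13} W134={x7} W145={x36} W156={x24} W235={x30} W245={x29} W246={x5} W346={x10} W356={x1}
C dims 6,15,10; δ0: rk 6, SNF 1^5·2; δ1: rk 9, SNF 1^9
degree 0: 6−6−0 = 0 → Ȟ^0 ≅ 0
degree 1: 15−9−6 = 0 plus torsion [2] → Ȟ^1 ≅ Z/2
degree 2: 10−0−9 = 1 → Ȟ^2 ≅ Z


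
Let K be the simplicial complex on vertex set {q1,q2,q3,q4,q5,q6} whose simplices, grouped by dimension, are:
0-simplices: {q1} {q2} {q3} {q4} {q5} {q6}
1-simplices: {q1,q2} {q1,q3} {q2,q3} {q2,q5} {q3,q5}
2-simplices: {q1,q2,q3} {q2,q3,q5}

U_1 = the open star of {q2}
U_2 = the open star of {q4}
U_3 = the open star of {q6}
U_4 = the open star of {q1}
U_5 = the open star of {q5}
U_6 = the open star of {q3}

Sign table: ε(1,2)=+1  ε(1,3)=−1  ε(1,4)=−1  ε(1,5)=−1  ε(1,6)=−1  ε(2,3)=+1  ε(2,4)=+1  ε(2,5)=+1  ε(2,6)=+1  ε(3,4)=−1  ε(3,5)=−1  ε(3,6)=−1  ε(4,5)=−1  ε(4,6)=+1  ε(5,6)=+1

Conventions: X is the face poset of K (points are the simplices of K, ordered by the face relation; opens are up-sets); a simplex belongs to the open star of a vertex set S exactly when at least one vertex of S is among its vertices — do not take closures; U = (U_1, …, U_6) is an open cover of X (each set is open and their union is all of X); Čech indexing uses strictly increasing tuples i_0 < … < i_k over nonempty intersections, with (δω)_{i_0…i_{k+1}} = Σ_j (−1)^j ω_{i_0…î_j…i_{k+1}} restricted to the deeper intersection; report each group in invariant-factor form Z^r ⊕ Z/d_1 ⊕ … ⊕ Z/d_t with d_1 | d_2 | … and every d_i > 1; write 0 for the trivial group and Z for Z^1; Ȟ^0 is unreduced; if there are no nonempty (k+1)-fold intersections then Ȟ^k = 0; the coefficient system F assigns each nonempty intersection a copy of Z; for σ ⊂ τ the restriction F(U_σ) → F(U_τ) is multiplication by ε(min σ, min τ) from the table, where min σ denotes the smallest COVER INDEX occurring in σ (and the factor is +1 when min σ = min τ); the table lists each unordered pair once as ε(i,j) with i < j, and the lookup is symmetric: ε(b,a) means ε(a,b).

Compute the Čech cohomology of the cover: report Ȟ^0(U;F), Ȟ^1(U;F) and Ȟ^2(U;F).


Ȟ^0(U;F) ≅ Z^3,  Ȟ^1(U;F) ≅ 0,  Ȟ^2(U;F) ≅ 0

intersection data:
  U1={{q2},{q1,q2},{q2,q3},{q2,q5},{q1,q2,q3},{q2,q3,q5}} U2={{q4}} U3={{q6}} U4={{q1},{q1,q2},{q1,q3},{q1,q2,q3}} U5={{q5},{q2,q5},{q3,q5},{q2,q3,q5}} U6={{q3},{q1,q3},{q2,q3},{q3,q5},{q1,q2,q3},{q2,q3,q5}}
  U14={{q1,q2},{q1,q2,q3}} U15={{q2,q5},{q2,q3,q5}} U16={{q2,q3},{q1,q2,q3},{q2,q3,q5}} U46={{q1,q3},{q1,q2,q3}} U56={{q3,q5},{q2,q3,q5}}
  U146={{q1,q2,q3}} U156={{q2,q3,q5}}
C dims 6,5,2; δ0: rk 3, SNF 1^3; δ1: rk 2, SNF 1^2
Ȟ^0 = (6 − 3) − 0 = 3, so Ȟ^0 ≅ Z^3
Ȟ^1 = (5 − 2) − 3 = 0, so Ȟ^1 ≅ 0
Ȟ^2 = (2 − 0) − 2 = 0, so Ȟ^2 ≅ 0


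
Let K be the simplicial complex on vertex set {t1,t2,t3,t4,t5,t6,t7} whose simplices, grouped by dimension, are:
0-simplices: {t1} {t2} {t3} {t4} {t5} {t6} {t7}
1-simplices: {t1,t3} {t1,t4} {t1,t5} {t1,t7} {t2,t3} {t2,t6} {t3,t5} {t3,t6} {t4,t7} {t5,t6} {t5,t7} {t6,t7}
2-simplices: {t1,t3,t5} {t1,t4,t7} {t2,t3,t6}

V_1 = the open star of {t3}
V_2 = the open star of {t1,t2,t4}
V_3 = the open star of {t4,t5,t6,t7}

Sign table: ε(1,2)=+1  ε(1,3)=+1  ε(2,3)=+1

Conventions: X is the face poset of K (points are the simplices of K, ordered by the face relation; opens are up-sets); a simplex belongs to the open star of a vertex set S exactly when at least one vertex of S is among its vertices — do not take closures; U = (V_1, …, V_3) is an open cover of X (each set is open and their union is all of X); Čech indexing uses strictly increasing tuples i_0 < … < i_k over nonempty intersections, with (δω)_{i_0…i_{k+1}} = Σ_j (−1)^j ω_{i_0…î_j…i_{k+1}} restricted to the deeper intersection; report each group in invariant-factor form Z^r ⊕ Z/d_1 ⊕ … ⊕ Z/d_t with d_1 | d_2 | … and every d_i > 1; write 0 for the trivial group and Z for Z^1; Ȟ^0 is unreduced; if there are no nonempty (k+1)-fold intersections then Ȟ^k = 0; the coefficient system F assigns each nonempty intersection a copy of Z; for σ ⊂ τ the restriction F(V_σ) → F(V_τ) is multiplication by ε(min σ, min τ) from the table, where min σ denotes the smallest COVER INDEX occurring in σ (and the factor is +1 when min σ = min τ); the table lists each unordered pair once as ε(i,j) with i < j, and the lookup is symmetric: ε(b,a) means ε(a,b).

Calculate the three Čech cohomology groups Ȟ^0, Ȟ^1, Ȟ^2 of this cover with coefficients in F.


Ȟ^0 = Z, Ȟ^1 = 0 and Ȟ^2 = 0

intersection data:
  V1={{t3},{t1,t3},{t2,t3},{t3,t5},{t3,t6},{t1,t3,t5},{t2,t3,t6}} V2={{t1},{t2},{t4},{t1,t3},{t1,t4},{t1,t5},{t1,t7},{t2,t3},{t2,t6},{t4,t7},{t1,t3,t5},{t1,t4,t7},{t2,t3,t6}} V3={{t4},{t5},{t6},{t7},{t1,t4},{t1,t5},{t1,t7},{t2,t6},{t3,t5},{t3,t6},{t4,t7},{t5,t6},{t5,t7},{t6,t7},{t1,t3,t5},{t1,t4,t7},{t2,t3,t6}}
  V12={{t1,t3},{t2,t3},{t1,t3,t5},{t2,t3,t6}} V13={{t3,t5},{t3,t6},{t1,t3,t5},{t2,t3,t6}} V23={{t4},{t1,t4},{t1,t5},{t1,t7},{t2,t6},{t4,t7},{t1,t3,t5},{t1,t4,t7},{t2,t3,t6}}
  V123={{t1,t3,t5},{t2,t3,t6}}
C dims 3,3,1; δ0: rk 2, SNF 1^2; δ1: rk 1, SNF 1^1
Ȟ^0 = (3 − 2) − 0 = 1, so Ȟ^0 ≅ Z
Ȟ^1 = (3 − 1) − 2 = 0, so Ȟ^1 ≅ 0
Ȟ^2 = (1 − 0) − 1 = 0, so Ȟ^2 ≅ 0


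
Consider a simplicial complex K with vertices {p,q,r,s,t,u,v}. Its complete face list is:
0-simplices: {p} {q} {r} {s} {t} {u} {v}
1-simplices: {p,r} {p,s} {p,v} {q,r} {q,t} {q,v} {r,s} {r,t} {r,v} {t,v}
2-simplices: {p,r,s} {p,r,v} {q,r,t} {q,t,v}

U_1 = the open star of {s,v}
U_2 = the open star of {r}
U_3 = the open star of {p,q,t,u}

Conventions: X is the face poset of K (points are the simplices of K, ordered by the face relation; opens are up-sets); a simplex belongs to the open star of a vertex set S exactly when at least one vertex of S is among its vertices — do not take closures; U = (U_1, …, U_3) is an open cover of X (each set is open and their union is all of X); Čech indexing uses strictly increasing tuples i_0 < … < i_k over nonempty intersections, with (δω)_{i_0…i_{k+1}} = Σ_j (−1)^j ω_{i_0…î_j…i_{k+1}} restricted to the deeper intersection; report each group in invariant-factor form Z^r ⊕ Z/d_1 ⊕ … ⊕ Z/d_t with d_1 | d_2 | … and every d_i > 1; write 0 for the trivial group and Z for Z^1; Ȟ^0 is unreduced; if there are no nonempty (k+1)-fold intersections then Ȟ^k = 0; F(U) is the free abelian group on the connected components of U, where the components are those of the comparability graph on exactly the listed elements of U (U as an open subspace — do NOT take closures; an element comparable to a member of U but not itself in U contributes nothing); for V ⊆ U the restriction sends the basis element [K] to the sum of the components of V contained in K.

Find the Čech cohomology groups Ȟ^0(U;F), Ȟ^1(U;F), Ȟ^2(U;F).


Ȟ^0(U;F) ≅ Z^2,  Ȟ^1(U;F) ≅ Z,  Ȟ^2(U;F) ≅ 0

nonempty intersections:
  U1={{s},{v},{p,s},{p,v},{q,v},{r,s},{r,v},{t,v},{p,r,s},{p,r,v},{q,t,v}} U2={{r},{p,r},{q,r},{r,s},{r,t},{r,v},{p,r,s},{p,r,v},{q,r,t}} U3={{p},{q},{t},{u},{p,r},{p,s},{p,v},{q,r},{q,t},{q,v},{r,t},{t,v},{p,r,s},{p,r,v},{q,r,t},{q,t,v}}
  U12={{r,s},{r,v},{p,r,s},{p,r,v}} U13={{p,s},{p,v},{q,v},{t,v},{p,r,s},{p,r,v},{q,t,v}} U23={{p,r},{q,r},{r,t},{p,r,s},{p,r,v},{q,r,t}}
  U123={{p,r,s},{p,r,v}}
components per intersection:
  U1: {{s},{p,s},{r,s},{p,r,s}} {{v},{p,v},{q,v},{r,v},{t,v},{p,r,v},{q,t,v}}
  U2: {{r},{p,r},{q,r},{r,s},{r,t},{r,v},{p,r,s},{p,r,v},{q,r,t}}
  U3: {{p},{p,r},{p,s},{p,v},{p,r,s},{p,r,v}} {{q},{t},{q,r},{q,t},{q,v},{r,t},{t,v},{q,r,t},{q,t,v}} {{u}}
  U12: {{r,s},{p,r,s}} {{r,v},{p,r,v}}
  U13: {{p,s},{p,r,s}} {{p,v},{p,r,v}} {{q,v},{t,v},{q,t,v}}
  U23: {{p,r},{p,r,s},{p,r,v}} {{q,r},{r,t},{q,r,t}}
  U123: {{p,r,s}} {{p,r,v}}
C dims 6,7,2; δ0: rk 4, SNF 1^4; δ1: rk 2, SNF 1^2
Ȟ^0: (6−4)−0=2 ⇒ Z^2
Ȟ^1: (7−2)−4=1 ⇒ Z
Ȟ^2: (2−0)−2=0 ⇒ 0


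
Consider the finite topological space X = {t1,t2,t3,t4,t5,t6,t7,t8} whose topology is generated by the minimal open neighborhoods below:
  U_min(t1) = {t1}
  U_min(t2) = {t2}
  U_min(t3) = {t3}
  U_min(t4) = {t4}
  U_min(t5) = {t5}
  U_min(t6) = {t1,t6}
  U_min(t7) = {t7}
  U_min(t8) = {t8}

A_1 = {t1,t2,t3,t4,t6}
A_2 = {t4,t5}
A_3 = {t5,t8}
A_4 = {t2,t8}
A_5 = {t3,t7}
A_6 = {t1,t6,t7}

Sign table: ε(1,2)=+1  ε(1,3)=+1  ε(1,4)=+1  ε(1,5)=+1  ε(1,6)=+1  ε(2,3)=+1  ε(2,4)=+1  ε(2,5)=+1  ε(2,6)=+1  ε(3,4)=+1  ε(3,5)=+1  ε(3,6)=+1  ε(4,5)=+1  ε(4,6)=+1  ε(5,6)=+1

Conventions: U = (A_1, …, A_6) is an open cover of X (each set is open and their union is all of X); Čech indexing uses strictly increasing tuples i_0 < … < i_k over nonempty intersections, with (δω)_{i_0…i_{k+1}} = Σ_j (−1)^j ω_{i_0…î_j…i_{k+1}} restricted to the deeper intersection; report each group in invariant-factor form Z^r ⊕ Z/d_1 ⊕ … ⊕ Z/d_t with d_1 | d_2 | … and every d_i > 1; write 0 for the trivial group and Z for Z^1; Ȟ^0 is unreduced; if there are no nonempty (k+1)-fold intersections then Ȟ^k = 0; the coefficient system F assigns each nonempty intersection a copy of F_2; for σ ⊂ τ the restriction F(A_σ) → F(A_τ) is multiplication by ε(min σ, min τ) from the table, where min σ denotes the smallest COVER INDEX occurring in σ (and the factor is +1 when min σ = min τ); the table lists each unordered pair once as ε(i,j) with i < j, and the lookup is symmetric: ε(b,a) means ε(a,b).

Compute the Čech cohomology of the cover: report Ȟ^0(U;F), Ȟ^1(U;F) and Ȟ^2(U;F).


Ȟ^0 ≅ Z/2; Ȟ^1 ≅ Z/2 ⊕ Z/2; Ȟ^2 ≅ 0

nerve simplices:
  A12={t4} A14={t2} A15={t3} A16={t1,t6} A23={t5} A34={t8} A56={t7}
C dims 6,7; δ0: rk_F2 5
degree 0: 6−5−0 = 1 → Ȟ^0 ≅ Z/2
degree 1: 7−0−5 = 2 → Ȟ^1 ≅ Z/2 ⊕ Z/2
degree 2: 0−0−0 = 0 → Ȟ^2 ≅ 0
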